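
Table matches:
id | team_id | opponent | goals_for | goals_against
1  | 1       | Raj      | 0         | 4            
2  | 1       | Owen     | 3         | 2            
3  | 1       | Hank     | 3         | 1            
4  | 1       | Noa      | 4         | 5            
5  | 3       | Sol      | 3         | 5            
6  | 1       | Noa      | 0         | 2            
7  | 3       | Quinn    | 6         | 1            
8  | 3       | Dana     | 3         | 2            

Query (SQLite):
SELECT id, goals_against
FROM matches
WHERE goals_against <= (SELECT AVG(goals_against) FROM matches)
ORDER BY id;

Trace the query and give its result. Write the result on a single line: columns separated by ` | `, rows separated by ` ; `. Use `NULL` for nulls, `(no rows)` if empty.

2 | 2 ; 3 | 1 ; 6 | 2 ; 7 | 1 ; 8 | 2

Scalar subquery: AVG(goals_against) over all matches rows = 2.75.
Keep rows where goals_against <= that value.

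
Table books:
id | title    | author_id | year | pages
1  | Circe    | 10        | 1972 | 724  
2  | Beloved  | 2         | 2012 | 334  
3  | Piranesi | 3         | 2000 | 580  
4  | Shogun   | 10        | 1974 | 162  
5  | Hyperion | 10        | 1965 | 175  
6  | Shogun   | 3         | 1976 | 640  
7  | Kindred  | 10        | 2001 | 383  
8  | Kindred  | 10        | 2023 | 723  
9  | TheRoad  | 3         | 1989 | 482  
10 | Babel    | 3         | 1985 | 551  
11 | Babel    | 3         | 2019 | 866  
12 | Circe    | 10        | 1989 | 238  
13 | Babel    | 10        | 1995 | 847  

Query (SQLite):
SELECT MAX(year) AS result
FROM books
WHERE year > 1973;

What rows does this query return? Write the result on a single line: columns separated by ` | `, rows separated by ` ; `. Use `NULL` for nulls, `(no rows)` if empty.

2023

Rows where year > 1973 → year values: [2012, 2000, 1974, 1976, 2001, 2023, 1989, 1985, 2019, 1989, 1995].
MAX of non-NULL values = 2023.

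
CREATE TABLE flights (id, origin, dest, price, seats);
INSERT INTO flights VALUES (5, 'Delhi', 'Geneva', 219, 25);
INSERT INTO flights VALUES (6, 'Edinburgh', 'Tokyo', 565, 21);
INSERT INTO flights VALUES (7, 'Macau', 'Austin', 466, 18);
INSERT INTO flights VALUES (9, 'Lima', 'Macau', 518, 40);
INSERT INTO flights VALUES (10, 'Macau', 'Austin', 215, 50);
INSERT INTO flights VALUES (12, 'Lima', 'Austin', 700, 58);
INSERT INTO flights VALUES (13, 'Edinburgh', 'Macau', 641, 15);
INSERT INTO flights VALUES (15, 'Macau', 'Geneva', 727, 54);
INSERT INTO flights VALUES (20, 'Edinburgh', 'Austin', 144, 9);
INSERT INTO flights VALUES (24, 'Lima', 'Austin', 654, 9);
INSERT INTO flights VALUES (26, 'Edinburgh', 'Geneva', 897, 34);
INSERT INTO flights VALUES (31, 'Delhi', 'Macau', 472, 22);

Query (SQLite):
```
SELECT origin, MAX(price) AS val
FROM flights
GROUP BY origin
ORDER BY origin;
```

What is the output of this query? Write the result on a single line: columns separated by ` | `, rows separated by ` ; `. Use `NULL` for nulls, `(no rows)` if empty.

Delhi | 472 ; Edinburgh | 897 ; Lima | 700 ; Macau | 727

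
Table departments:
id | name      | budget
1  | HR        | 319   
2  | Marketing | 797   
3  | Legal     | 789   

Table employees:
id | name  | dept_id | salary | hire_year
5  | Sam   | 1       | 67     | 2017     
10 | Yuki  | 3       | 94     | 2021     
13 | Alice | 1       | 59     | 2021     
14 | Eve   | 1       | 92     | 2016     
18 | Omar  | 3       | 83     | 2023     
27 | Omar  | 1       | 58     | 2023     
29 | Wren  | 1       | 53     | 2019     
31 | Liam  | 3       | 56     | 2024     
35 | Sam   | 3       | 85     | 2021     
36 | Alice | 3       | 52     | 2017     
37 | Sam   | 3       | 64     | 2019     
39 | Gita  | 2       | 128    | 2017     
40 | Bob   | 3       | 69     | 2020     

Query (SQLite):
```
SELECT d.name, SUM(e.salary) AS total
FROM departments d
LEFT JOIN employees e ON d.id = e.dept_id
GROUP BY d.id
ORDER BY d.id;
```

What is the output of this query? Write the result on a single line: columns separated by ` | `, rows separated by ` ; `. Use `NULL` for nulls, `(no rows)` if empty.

LEFT JOIN keeps every departments row; unmatched ones get NULL for employees columns.
Group by departments.id and compute SUM(e.salary). SUM over an all-NULL group is NULL.
  1: ids {5, 13, 14, 27, 29} → SUM(e.salary)=329
  2: ids {39} → SUM(e.salary)=128
  3: ids {10, 18, 31, 35, 36, 37, 40} → SUM(e.salary)=503

HR | 329 ; Marketing | 128 ; Legal | 503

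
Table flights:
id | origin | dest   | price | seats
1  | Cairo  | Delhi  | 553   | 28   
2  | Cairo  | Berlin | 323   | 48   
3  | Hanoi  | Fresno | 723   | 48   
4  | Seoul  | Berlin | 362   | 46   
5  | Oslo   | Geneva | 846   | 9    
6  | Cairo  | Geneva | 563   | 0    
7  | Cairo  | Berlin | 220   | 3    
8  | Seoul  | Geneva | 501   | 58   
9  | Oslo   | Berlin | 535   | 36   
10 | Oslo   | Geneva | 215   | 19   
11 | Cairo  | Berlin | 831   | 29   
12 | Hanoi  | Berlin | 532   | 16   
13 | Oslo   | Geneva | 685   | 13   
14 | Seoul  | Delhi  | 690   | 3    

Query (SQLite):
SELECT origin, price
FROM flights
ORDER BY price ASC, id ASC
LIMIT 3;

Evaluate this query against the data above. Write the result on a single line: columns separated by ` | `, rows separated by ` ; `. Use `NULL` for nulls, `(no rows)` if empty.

Oslo | 215 ; Cairo | 220 ; Cairo | 323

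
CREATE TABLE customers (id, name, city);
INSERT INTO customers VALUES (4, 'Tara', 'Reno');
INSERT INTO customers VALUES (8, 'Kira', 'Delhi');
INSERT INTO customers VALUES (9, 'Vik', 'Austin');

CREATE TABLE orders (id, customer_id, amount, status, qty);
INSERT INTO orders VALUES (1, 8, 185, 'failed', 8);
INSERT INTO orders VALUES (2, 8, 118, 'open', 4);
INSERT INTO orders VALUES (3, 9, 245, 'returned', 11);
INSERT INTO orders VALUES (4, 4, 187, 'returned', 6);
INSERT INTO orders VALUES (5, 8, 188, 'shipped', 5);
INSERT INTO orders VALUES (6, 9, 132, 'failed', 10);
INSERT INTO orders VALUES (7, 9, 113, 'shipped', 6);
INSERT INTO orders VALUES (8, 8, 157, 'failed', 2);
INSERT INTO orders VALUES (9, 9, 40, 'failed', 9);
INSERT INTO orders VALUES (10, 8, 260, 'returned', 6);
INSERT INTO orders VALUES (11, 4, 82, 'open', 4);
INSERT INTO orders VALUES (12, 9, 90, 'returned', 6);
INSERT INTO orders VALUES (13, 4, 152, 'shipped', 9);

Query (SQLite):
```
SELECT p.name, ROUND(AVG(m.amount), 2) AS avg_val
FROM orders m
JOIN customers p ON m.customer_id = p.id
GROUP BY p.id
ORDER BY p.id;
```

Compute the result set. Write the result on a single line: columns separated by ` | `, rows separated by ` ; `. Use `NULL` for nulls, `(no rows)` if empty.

Tara | 140.33 ; Kira | 181.6 ; Vik | 124

Join each orders row to its customers via customer_id.
Group joined rows by customers.id; compute ROUND(AVG(m.amount), 2) per group.
  4: ids {4, 11, 13} → ROUND(AVG(m.amount), 2)=140.33
  8: ids {1, 2, 5, 8, 10} → ROUND(AVG(m.amount), 2)=181.6
  9: ids {3, 6, 7, 9, 12} → ROUND(AVG(m.amount), 2)=124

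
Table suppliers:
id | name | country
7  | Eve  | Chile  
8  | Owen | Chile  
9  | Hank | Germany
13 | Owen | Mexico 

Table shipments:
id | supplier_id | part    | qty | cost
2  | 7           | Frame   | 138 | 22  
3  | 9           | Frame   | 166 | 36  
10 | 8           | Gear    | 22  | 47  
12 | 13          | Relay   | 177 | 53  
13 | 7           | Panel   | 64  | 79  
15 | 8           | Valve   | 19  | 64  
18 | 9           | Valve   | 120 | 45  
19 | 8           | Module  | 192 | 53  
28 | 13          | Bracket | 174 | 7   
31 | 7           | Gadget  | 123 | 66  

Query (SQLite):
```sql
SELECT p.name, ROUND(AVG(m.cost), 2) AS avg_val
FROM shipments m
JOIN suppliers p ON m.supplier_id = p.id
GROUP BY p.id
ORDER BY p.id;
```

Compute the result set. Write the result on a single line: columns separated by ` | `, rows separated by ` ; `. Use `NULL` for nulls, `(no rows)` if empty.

Join each shipments row to its suppliers via supplier_id.
Group joined rows by suppliers.id; compute ROUND(AVG(m.cost), 2) per group.
  7: ids {2, 13, 31} → ROUND(AVG(m.cost), 2)=55.67
  8: ids {10, 15, 19} → ROUND(AVG(m.cost), 2)=54.67
  9: ids {3, 18} → ROUND(AVG(m.cost), 2)=40.5
  13: ids {12, 28} → ROUND(AVG(m.cost), 2)=30

Eve | 55.67 ; Owen | 54.67 ; Hank | 40.5 ; Owen | 30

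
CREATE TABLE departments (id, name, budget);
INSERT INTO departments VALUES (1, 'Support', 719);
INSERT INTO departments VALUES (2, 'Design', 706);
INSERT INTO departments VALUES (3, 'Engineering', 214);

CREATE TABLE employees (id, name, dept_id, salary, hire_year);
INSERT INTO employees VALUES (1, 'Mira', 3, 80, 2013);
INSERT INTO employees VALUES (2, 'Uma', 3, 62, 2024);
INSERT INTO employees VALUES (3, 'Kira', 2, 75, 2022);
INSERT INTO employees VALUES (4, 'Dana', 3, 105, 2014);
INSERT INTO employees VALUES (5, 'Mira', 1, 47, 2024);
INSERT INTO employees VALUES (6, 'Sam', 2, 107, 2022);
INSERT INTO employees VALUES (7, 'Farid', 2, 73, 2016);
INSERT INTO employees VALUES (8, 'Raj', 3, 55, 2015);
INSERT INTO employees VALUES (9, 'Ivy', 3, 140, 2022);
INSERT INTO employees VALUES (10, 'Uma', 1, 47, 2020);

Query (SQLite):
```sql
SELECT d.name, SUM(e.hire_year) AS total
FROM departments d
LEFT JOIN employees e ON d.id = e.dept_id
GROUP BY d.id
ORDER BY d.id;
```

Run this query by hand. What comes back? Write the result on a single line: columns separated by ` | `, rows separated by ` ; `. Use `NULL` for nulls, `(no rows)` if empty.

Support | 4044 ; Design | 6060 ; Engineering | 10088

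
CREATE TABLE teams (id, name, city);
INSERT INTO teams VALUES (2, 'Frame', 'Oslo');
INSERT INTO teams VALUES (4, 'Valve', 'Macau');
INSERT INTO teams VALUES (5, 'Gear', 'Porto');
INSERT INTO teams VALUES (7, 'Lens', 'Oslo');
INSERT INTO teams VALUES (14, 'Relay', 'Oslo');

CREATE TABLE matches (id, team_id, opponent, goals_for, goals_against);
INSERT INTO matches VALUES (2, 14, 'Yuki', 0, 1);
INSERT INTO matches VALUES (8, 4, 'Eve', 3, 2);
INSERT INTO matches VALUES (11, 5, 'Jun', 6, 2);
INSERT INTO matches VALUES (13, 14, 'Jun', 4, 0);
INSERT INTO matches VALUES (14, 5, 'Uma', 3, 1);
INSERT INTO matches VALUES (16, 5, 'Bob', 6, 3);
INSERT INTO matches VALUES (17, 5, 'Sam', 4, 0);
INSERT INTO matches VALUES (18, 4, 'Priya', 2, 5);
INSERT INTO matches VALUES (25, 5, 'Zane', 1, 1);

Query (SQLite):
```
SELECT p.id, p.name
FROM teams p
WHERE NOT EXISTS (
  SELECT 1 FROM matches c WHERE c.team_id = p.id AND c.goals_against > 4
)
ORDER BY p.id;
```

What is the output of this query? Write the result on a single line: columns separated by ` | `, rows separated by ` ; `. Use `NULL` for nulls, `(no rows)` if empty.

For each teams row, check whether any matches with matching team_id has goals_against > 4.
Keep rows where that is false.

2 | Frame ; 5 | Gear ; 7 | Lens ; 14 | Relay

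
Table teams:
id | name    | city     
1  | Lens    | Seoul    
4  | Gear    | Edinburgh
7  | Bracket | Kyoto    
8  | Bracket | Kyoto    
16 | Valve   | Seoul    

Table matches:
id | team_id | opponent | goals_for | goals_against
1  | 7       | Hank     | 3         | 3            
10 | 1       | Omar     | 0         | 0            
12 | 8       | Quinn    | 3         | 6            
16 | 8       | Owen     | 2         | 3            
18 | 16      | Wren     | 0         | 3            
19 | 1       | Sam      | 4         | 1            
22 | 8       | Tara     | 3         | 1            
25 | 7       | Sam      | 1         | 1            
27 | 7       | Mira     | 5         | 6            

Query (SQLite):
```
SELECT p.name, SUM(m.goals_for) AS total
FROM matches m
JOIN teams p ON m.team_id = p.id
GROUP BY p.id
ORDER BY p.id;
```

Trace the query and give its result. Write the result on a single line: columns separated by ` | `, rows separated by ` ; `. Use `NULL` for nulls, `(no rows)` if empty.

Join each matches row to its teams via team_id.
Group joined rows by teams.id; compute SUM(m.goals_for) per group.
  1: ids {10, 19} → SUM(m.goals_for)=4
  7: ids {1, 25, 27} → SUM(m.goals_for)=9
  8: ids {12, 16, 22} → SUM(m.goals_for)=8
  16: ids {18} → SUM(m.goals_for)=0

Lens | 4 ; Bracket | 9 ; Bracket | 8 ; Valve | 0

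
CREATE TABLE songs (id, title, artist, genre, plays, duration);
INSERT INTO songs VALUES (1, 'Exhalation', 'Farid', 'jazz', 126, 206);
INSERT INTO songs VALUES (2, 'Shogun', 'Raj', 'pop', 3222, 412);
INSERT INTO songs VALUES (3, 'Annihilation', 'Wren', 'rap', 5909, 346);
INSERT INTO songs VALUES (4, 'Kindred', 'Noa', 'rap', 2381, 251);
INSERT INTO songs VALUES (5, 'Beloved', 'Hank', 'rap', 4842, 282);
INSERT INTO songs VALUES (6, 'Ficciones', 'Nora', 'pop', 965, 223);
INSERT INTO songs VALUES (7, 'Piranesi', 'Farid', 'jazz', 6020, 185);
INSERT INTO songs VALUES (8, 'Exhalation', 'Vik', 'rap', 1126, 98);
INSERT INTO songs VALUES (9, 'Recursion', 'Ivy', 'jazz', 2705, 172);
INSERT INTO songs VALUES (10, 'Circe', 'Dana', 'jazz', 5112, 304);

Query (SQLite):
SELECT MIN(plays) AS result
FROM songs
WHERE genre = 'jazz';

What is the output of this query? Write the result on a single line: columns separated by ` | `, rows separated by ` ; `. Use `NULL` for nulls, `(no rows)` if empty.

Rows where genre='jazz' → plays values: [126, 6020, 2705, 5112].
MIN of non-NULL values = 126.

126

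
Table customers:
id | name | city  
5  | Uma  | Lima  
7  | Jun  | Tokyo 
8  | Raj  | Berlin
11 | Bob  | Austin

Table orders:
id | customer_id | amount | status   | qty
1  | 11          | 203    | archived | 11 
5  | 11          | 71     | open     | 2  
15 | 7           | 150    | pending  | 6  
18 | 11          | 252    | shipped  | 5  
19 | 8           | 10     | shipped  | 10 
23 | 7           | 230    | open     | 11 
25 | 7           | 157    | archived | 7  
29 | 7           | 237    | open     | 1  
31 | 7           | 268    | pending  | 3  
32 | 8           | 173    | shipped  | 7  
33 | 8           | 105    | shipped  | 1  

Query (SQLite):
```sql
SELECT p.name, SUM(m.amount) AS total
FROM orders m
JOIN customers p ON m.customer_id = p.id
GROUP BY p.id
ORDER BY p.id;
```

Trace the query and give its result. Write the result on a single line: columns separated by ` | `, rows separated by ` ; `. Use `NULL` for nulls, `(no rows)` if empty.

Jun | 1042 ; Raj | 288 ; Bob | 526

Join each orders row to its customers via customer_id.
Group joined rows by customers.id; compute SUM(m.amount) per group.
  7: ids {15, 23, 25, 29, 31} → SUM(m.amount)=1042
  8: ids {19, 32, 33} → SUM(m.amount)=288
  11: ids {1, 5, 18} → SUM(m.amount)=526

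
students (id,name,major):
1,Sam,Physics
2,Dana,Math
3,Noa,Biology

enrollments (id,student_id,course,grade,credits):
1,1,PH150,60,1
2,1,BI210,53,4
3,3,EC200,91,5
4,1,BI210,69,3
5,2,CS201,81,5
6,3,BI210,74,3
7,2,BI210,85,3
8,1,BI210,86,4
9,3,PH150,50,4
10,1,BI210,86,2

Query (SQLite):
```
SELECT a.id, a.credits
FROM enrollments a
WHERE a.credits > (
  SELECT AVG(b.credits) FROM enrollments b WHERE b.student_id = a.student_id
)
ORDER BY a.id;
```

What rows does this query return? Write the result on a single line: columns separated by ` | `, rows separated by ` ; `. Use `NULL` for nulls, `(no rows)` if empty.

2 | 4 ; 3 | 5 ; 4 | 3 ; 5 | 5 ; 8 | 4

For each enrollments row a, compute AVG(credits) over rows sharing a.student_id.
Keep row a if a.credits > that per-group AVG.
  student_id=1: AVG(credits) = 2.8
  student_id=2: AVG(credits) = 4.0
  student_id=3: AVG(credits) = 4.0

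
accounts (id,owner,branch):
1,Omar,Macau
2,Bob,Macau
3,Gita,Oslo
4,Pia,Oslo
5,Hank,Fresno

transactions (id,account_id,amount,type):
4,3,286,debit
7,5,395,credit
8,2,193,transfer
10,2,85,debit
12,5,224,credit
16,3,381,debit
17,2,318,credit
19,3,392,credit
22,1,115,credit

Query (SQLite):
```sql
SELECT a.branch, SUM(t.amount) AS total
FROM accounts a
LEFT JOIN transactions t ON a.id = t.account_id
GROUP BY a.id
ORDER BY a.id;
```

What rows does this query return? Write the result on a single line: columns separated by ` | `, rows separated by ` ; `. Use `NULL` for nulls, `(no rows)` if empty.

Macau | 115 ; Macau | 596 ; Oslo | 1059 ; Oslo | NULL ; Fresno | 619

LEFT JOIN keeps every accounts row; unmatched ones get NULL for transactions columns.
Group by accounts.id and compute SUM(t.amount). SUM over an all-NULL group is NULL.
  1: ids {22} → SUM(t.amount)=115
  2: ids {8, 10, 17} → SUM(t.amount)=596
  3: ids {4, 16, 19} → SUM(t.amount)=1059
  4: ids {—} → SUM(t.amount)=NULL
  5: ids {7, 12} → SUM(t.amount)=619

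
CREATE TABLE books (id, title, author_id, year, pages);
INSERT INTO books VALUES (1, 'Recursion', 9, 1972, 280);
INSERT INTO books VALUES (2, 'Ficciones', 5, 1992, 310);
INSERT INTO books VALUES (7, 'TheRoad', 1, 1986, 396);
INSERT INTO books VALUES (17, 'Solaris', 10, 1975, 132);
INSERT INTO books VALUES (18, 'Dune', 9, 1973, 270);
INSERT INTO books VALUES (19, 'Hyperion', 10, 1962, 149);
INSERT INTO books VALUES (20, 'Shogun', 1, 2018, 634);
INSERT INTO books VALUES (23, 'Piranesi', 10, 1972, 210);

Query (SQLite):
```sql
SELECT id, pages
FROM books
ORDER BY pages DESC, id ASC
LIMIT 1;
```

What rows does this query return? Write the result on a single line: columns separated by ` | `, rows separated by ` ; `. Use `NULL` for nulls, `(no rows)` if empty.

20 | 634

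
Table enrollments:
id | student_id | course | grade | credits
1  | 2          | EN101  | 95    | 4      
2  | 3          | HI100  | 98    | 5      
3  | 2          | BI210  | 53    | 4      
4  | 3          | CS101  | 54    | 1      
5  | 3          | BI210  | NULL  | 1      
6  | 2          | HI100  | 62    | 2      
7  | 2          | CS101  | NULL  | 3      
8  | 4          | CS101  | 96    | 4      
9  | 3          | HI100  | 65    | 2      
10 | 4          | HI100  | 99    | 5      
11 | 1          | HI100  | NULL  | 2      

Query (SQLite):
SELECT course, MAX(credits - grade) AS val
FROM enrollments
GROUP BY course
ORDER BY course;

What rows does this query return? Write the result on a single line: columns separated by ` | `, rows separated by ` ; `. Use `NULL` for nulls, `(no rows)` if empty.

BI210 | -49 ; CS101 | -53 ; EN101 | -91 ; HI100 | -60

For each row compute credits - grade.
Group by course; take MAX of the expression per group.
  BI210: ids {3, 5} → MAX(credits - grade)=-49
  CS101: ids {4, 7, 8} → MAX(credits - grade)=-53
  EN101: ids {1} → MAX(credits - grade)=-91
  HI100: ids {2, 6, 9, 10, 11} → MAX(credits - grade)=-60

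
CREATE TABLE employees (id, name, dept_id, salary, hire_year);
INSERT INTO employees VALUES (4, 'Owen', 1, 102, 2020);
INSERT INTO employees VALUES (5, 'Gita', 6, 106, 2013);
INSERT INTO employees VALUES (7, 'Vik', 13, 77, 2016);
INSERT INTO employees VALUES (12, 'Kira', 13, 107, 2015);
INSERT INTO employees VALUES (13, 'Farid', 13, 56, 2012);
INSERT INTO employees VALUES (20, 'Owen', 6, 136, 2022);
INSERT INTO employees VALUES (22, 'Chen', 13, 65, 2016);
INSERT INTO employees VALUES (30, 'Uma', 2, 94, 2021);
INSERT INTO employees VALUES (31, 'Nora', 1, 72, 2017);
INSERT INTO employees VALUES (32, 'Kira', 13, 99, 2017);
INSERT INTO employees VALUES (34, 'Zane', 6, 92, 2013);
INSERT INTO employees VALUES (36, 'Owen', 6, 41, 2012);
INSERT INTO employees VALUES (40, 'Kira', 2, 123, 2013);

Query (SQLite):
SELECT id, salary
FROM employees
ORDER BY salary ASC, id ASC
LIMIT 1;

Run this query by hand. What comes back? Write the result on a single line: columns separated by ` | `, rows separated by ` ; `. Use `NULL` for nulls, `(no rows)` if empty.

36 | 41

Sort by salary asc, tiebreak id asc: (41, id=36), (56, id=13), (65, id=22), (72, id=31) …. Take first 1.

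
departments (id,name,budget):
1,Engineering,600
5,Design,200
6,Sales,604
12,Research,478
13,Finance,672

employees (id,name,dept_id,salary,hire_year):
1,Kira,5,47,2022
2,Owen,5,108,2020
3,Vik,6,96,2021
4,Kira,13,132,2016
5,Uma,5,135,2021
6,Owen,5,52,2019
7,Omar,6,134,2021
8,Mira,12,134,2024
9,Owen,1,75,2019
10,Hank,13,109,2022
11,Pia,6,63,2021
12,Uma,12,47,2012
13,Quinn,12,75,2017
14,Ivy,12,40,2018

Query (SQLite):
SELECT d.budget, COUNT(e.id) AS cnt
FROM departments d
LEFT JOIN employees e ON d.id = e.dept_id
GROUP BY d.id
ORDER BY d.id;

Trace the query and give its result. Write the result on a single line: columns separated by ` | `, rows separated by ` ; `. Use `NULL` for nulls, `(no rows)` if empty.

600 | 1 ; 200 | 4 ; 604 | 3 ; 478 | 4 ; 672 | 2

LEFT JOIN keeps every departments row; unmatched ones get NULL for employees columns.
Group by departments.id and compute COUNT(e.id). COUNT(col) of an all-NULL group is 0.
  1: ids {9} → COUNT(e.id)=1
  5: ids {1, 2, 5, 6} → COUNT(e.id)=4
  6: ids {3, 7, 11} → COUNT(e.id)=3
  12: ids {8, 12, 13, 14} → COUNT(e.id)=4
  13: ids {4, 10} → COUNT(e.id)=2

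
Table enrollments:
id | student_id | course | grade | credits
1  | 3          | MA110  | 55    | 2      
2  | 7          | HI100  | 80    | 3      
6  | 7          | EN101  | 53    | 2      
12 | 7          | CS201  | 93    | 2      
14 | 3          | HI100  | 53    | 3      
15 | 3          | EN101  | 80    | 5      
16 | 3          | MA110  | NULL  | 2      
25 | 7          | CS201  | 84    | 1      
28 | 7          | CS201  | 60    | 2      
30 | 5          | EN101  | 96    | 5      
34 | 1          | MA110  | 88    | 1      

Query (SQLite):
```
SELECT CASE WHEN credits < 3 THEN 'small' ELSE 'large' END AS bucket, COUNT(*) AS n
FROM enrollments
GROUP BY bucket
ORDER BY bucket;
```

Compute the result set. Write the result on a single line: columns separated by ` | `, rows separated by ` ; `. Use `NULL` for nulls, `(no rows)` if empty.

large | 4 ; small | 7

Bucket rows by credits < 3 → 'small' else 'large'; count each bucket.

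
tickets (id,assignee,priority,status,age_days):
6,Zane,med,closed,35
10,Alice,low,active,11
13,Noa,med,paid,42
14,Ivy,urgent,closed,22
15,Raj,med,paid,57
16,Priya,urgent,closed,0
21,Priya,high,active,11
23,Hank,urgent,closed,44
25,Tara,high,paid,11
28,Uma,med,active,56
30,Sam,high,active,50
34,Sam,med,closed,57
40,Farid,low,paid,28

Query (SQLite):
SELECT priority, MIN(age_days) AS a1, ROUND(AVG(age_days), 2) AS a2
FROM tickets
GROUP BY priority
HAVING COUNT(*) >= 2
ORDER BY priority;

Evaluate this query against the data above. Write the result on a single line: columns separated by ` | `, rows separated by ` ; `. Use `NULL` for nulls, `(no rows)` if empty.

high | 11 | 24 ; low | 11 | 19.5 ; med | 35 | 49.4 ; urgent | 0 | 22

Group tickets by priority.
Per group compute: MIN(age_days), ROUND(AVG(age_days), 2).
HAVING: drop groups with fewer than 2 rows.
  high: ids {21, 25, 30} → MIN(age_days)=11, ROUND(AVG(age_days), 2)=24
  low: ids {10, 40} → MIN(age_days)=11, ROUND(AVG(age_days), 2)=19.5
  med: ids {6, 13, 15, 28, 34} → MIN(age_days)=35, ROUND(AVG(age_days), 2)=49.4
  urgent: ids {14, 16, 23} → MIN(age_days)=0, ROUND(AVG(age_days), 2)=22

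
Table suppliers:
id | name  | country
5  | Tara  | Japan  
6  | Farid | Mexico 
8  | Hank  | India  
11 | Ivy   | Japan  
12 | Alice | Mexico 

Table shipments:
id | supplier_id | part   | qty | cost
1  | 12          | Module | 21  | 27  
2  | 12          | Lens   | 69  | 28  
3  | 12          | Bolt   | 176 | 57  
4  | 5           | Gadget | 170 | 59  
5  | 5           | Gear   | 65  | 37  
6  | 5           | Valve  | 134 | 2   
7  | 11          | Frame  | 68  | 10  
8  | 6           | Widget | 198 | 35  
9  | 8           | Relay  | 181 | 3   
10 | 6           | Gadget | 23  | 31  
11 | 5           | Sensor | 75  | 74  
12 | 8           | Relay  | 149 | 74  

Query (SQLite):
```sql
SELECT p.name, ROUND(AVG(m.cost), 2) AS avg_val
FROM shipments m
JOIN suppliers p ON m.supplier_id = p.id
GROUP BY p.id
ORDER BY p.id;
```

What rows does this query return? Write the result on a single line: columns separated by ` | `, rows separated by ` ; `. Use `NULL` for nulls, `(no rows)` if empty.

Join each shipments row to its suppliers via supplier_id.
Group joined rows by suppliers.id; compute ROUND(AVG(m.cost), 2) per group.
  5: ids {4, 5, 6, 11} → ROUND(AVG(m.cost), 2)=43
  6: ids {8, 10} → ROUND(AVG(m.cost), 2)=33
  8: ids {9, 12} → ROUND(AVG(m.cost), 2)=38.5
  11: ids {7} → ROUND(AVG(m.cost), 2)=10
  12: ids {1, 2, 3} → ROUND(AVG(m.cost), 2)=37.33

Tara | 43 ; Farid | 33 ; Hank | 38.5 ; Ivy | 10 ; Alice | 37.33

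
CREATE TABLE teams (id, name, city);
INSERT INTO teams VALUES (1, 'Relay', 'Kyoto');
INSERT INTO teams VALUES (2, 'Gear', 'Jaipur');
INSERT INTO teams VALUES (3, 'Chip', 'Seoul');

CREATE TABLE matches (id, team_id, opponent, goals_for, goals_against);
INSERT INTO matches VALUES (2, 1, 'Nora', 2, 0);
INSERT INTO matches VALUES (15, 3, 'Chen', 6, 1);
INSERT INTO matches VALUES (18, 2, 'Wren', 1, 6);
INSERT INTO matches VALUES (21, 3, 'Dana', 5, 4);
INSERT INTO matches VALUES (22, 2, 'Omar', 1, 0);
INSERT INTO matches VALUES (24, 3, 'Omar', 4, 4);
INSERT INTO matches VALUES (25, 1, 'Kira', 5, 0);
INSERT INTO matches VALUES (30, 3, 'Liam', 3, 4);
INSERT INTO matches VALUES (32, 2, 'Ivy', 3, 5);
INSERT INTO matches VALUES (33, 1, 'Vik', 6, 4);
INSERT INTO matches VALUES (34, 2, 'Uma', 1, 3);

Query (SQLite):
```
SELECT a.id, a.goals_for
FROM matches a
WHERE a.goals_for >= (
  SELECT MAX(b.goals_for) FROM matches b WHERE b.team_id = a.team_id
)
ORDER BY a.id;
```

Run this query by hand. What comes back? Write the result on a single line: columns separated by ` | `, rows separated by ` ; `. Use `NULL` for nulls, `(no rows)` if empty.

15 | 6 ; 32 | 3 ; 33 | 6

For each matches row a, compute MAX(goals_for) over rows sharing a.team_id.
Keep row a if a.goals_for >= that per-group MAX.
  team_id=1: MAX(goals_for) = 6
  team_id=2: MAX(goals_for) = 3
  team_id=3: MAX(goals_for) = 6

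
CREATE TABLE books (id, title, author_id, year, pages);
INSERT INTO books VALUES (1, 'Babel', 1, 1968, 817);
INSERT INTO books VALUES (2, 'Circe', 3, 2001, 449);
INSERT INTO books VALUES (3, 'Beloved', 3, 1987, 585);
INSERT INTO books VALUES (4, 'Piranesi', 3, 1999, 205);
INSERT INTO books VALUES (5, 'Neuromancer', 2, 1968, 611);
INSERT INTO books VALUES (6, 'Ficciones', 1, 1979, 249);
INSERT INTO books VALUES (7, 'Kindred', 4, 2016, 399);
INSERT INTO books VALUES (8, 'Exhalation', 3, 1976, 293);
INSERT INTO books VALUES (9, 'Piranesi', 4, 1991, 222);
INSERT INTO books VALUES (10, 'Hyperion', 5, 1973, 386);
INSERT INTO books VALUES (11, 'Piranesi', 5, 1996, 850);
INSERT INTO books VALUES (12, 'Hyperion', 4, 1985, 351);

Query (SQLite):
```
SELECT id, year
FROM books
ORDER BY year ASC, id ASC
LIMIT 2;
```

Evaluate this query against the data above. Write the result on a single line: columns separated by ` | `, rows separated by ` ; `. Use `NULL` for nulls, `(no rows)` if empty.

1 | 1968 ; 5 | 1968

Sort by year asc, tiebreak id asc: (1968, id=1), (1968, id=5), (1973, id=10), (1976, id=8), (1979, id=6) …. Take first 2.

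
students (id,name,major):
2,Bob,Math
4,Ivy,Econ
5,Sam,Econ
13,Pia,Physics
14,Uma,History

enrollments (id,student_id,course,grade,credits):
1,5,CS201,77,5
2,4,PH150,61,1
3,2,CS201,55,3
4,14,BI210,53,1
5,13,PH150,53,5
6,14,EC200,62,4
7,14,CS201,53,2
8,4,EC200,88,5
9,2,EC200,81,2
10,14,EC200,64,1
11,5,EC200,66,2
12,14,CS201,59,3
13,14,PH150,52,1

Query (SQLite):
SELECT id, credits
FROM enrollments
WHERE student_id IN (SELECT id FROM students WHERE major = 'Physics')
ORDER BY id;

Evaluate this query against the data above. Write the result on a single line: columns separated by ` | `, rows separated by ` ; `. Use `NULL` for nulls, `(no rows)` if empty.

5 | 5

Inner query: students.id where major = 'Physics'.
Outer: keep enrollments rows whose student_id is in that set.
Inner query → {13}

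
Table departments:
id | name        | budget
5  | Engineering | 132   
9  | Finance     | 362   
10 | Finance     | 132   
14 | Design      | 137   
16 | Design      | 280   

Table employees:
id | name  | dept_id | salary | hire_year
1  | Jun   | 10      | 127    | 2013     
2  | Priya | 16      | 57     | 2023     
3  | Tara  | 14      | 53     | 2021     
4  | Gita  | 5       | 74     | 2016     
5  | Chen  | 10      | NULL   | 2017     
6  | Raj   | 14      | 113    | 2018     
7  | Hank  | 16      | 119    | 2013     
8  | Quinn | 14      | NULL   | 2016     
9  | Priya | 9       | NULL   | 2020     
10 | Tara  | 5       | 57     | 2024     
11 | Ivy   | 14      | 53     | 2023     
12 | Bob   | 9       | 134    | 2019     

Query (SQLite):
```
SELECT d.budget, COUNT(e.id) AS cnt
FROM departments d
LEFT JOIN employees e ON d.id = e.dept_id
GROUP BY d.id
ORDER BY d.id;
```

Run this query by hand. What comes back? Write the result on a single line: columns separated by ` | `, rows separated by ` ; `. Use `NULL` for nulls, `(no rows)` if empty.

132 | 2 ; 362 | 2 ; 132 | 2 ; 137 | 4 ; 280 | 2

LEFT JOIN keeps every departments row; unmatched ones get NULL for employees columns.
Group by departments.id and compute COUNT(e.id). COUNT(col) of an all-NULL group is 0.
  5: ids {4, 10} → COUNT(e.id)=2
  9: ids {9, 12} → COUNT(e.id)=2
  10: ids {1, 5} → COUNT(e.id)=2
  14: ids {3, 6, 8, 11} → COUNT(e.id)=4
  16: ids {2, 7} → COUNT(e.id)=2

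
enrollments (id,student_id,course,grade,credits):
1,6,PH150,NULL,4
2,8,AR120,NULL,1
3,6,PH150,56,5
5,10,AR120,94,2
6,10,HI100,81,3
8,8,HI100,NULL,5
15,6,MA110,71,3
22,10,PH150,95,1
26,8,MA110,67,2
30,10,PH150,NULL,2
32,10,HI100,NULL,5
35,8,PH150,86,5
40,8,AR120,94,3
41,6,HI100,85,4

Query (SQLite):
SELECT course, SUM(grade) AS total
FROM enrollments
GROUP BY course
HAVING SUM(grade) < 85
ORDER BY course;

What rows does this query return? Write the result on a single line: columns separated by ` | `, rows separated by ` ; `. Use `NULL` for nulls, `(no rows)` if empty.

(no rows)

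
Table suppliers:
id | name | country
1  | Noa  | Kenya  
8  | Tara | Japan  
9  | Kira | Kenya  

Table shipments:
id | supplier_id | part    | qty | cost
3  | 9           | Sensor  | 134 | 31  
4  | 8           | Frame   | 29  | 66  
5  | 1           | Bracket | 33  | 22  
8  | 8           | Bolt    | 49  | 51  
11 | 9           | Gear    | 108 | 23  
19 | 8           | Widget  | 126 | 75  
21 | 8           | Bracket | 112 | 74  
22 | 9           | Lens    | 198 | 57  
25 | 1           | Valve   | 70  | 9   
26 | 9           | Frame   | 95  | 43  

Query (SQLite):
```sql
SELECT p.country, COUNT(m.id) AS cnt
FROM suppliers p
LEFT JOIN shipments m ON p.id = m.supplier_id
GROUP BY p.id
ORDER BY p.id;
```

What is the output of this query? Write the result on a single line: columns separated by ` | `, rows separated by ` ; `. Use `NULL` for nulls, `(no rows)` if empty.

LEFT JOIN keeps every suppliers row; unmatched ones get NULL for shipments columns.
Group by suppliers.id and compute COUNT(m.id). COUNT(col) of an all-NULL group is 0.
  1: ids {5, 25} → COUNT(m.id)=2
  8: ids {4, 8, 19, 21} → COUNT(m.id)=4
  9: ids {3, 11, 22, 26} → COUNT(m.id)=4

Kenya | 2 ; Japan | 4 ; Kenya | 4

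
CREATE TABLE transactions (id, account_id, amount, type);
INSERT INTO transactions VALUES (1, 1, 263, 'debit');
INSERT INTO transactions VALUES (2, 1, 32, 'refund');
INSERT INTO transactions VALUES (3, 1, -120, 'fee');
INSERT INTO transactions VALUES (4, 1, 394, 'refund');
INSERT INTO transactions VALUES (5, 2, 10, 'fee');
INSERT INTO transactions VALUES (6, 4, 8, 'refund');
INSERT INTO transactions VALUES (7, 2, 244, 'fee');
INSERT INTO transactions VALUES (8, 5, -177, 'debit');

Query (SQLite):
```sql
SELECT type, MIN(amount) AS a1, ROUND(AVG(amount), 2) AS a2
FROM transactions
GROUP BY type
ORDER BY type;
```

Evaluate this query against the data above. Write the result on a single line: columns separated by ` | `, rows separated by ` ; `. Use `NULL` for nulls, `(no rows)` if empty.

debit | -177 | 43 ; fee | -120 | 44.67 ; refund | 8 | 144.67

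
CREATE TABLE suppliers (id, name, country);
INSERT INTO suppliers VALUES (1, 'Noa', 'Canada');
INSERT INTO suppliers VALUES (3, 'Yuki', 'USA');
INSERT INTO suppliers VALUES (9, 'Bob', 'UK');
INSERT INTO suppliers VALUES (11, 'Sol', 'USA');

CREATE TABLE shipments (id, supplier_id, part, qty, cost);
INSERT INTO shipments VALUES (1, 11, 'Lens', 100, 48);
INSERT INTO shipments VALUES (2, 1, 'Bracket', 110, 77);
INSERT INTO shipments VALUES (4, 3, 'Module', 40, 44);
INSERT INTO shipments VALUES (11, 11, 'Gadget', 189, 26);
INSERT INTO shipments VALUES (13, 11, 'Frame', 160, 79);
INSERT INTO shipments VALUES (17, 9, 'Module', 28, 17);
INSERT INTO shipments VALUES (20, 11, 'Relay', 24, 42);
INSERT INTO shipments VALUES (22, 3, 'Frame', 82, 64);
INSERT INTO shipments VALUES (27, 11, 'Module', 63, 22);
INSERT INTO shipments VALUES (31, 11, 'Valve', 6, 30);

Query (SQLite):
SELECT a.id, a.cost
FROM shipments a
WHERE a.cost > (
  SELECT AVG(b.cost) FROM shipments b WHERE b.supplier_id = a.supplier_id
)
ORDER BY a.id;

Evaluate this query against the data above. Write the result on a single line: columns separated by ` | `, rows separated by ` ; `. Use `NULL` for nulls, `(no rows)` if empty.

1 | 48 ; 13 | 79 ; 20 | 42 ; 22 | 64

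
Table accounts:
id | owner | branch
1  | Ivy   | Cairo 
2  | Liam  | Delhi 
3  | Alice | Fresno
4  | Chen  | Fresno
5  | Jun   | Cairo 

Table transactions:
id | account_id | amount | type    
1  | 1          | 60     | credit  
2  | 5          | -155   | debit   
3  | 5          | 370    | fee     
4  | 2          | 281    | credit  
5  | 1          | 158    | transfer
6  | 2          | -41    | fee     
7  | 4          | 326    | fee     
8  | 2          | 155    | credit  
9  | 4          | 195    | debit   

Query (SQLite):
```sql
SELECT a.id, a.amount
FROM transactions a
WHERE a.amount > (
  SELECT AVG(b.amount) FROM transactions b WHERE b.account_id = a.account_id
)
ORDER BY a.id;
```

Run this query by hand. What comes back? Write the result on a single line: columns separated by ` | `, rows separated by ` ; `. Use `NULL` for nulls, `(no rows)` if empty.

3 | 370 ; 4 | 281 ; 5 | 158 ; 7 | 326 ; 8 | 155

For each transactions row a, compute AVG(amount) over rows sharing a.account_id.
Keep row a if a.amount > that per-group AVG.
  account_id=1: AVG(amount) = 109.0
  account_id=2: AVG(amount) = 131.666667
  account_id=4: AVG(amount) = 260.5
  account_id=5: AVG(amount) = 107.5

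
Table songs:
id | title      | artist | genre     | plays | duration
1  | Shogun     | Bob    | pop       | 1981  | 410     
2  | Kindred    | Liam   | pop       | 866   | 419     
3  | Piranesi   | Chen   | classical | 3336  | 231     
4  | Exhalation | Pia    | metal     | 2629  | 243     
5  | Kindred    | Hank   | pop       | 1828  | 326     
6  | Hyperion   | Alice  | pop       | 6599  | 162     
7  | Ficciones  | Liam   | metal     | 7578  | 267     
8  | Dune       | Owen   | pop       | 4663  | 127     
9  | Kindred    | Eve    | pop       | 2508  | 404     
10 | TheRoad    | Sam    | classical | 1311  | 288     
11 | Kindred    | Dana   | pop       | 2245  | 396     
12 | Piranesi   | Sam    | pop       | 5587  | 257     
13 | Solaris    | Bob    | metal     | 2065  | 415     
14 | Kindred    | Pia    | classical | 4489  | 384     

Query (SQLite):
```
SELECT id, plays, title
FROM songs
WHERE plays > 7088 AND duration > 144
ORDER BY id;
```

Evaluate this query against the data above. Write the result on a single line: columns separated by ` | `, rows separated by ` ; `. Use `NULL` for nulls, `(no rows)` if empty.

7 | 7578 | Ficciones

plays > 7088: ids {7}
duration > 144: ids {1, 2, 3, 4, 5, 6, 7, 9, 10, 11, 12, 13, 14}
Combine with AND.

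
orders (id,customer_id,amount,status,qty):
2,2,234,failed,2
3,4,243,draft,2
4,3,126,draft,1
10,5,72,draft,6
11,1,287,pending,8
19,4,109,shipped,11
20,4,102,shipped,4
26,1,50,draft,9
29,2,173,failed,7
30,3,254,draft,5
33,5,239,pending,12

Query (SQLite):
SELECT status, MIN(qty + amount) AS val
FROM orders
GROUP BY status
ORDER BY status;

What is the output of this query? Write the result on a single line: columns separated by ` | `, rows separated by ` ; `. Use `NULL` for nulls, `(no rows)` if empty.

draft | 59 ; failed | 180 ; pending | 251 ; shipped | 106

For each row compute qty + amount.
Group by status; take MIN of the expression per group.
  draft: ids {3, 4, 10, 26, 30} → MIN(qty + amount)=59
  failed: ids {2, 29} → MIN(qty + amount)=180
  pending: ids {11, 33} → MIN(qty + amount)=251
  shipped: ids {19, 20} → MIN(qty + amount)=106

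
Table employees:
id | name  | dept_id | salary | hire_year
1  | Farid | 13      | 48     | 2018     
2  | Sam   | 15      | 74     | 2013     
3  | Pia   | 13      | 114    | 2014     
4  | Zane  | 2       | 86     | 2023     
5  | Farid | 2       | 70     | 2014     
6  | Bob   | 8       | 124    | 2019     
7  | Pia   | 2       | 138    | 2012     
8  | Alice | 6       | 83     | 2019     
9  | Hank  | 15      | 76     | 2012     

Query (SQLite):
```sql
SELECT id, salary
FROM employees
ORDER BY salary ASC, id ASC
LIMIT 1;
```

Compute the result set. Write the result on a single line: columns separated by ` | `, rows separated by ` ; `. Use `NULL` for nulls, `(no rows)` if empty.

1 | 48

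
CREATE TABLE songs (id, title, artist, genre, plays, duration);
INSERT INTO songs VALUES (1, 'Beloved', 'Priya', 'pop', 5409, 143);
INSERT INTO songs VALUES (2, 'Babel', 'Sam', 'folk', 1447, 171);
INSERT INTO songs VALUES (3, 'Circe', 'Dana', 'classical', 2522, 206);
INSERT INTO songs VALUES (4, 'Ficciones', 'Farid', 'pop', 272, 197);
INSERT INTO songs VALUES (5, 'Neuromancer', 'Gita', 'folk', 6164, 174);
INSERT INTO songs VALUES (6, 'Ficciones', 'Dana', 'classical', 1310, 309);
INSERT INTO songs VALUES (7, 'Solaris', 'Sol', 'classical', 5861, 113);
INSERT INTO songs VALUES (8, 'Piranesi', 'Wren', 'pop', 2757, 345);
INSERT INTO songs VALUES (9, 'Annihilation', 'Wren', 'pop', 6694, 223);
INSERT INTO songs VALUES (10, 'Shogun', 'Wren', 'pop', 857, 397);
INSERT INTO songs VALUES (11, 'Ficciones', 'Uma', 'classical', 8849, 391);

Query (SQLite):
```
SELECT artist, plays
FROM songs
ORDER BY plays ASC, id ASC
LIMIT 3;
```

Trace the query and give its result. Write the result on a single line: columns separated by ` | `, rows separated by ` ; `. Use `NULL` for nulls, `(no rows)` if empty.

Sort by plays asc, tiebreak id asc: (272, id=4), (857, id=10), (1310, id=6), (1447, id=2), (2522, id=3), (2757, id=8) …. Take first 3.

Farid | 272 ; Wren | 857 ; Dana | 1310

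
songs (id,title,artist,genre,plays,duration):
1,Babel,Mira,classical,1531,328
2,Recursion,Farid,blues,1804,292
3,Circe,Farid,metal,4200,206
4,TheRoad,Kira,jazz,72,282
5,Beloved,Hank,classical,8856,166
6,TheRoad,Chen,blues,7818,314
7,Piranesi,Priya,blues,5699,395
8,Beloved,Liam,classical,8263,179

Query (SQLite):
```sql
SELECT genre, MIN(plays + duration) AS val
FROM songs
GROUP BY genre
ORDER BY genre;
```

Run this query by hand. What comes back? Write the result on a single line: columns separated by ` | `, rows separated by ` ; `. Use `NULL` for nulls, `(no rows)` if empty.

For each row compute plays + duration.
Group by genre; take MIN of the expression per group.
  blues: ids {2, 6, 7} → MIN(plays + duration)=2096
  classical: ids {1, 5, 8} → MIN(plays + duration)=1859
  jazz: ids {4} → MIN(plays + duration)=354
  metal: ids {3} → MIN(plays + duration)=4406

blues | 2096 ; classical | 1859 ; jazz | 354 ; metal | 4406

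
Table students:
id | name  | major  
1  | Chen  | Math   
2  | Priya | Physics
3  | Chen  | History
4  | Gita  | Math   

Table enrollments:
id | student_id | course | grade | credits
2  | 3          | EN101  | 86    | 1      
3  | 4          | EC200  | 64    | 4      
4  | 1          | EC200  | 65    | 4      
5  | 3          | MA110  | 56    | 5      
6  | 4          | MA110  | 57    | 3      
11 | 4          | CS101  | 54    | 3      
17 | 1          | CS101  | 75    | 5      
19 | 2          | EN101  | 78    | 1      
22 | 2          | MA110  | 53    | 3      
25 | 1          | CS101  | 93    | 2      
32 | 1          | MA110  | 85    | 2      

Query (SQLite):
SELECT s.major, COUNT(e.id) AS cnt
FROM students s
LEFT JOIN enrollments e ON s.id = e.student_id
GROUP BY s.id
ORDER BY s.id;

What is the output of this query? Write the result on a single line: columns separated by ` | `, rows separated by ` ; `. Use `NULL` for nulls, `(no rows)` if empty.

Math | 4 ; Physics | 2 ; History | 2 ; Math | 3

LEFT JOIN keeps every students row; unmatched ones get NULL for enrollments columns.
Group by students.id and compute COUNT(e.id). COUNT(col) of an all-NULL group is 0.
  1: ids {4, 17, 25, 32} → COUNT(e.id)=4
  2: ids {19, 22} → COUNT(e.id)=2
  3: ids {2, 5} → COUNT(e.id)=2
  4: ids {3, 6, 11} → COUNT(e.id)=3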